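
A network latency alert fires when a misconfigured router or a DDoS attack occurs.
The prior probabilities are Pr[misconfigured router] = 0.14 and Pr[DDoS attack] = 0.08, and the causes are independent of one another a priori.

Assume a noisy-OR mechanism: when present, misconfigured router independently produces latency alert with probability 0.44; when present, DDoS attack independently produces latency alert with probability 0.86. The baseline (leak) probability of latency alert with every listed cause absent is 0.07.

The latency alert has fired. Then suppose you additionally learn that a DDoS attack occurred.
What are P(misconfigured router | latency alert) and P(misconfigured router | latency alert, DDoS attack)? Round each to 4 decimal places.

Under noisy-OR, P(latency alert | causes) = 1 − (1−0.07)·∏(1−qᵢ) over the active causes.
P(latency alert) = 0.07·0.86·0.92 + 0.8698·0.86·0.08 + 0.4792·0.14·0.92 + 0.927088·0.14·0.08 = 0.055384 + 0.059842 + 0.061721 + 0.010383 = 0.187330
Of this, 0.072104 comes from 0.061721 + 0.010383 (the misconfigured router=true cases).
P(misconfigured router | latency alert) = 0.072104 / 0.187330 ≈ 0.3849

With the extra evidence:
By total probability over both values of misconfigured router:
  P(latency alert | DDoS attack) = 0.8698·0.86 + 0.927088·0.14
        = 0.748028 + 0.129792 = 0.877820
Keeping only the misconfigured router-present terms gives 0.129792, so
  P(misconfigured router | latency alert, DDoS attack) = 0.129792 / 0.877820 ≈ 0.1479
This is intercausal reasoning (explaining away): once DDoS attack accounts for the latency alert, misconfigured router becomes less likely.

P(misconfigured router | latency alert) ≈ 0.3849; P(misconfigured router | latency alert, DDoS attack) ≈ 0.1479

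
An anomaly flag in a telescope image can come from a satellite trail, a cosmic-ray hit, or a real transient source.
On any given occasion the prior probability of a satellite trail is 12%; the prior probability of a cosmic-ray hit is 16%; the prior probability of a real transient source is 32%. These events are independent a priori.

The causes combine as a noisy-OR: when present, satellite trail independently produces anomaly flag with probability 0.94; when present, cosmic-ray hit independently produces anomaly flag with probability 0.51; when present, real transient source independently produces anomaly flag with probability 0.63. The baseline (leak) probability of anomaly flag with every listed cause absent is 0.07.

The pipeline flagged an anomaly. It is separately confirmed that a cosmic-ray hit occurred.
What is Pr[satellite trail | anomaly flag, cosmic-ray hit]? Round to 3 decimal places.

Under noisy-OR, P(anomaly flag | causes) = 1 − (1−0.07)·∏(1−qᵢ) over the active causes.
Sum P(anomaly flag|·) weighted by the priors over the 4 (satellite trail, real transient source) configurations:
  P(anomaly flag | cosmic-ray hit) = 0.5443·0.88·0.68 + 0.831391·0.88·0.32 + 0.972658·0.12·0.68 + 0.989883·0.12·0.32
        = 0.325709 + 0.234120 + 0.079369 + 0.038012 = 0.677210
The terms with satellite trail present sum to 0.117381, so
  P(satellite trail | anomaly flag, cosmic-ray hit) = 0.117381 / 0.677210 ≈ 0.173

Pr[satellite trail | anomaly flag, cosmic-ray hit] ≈ 0.173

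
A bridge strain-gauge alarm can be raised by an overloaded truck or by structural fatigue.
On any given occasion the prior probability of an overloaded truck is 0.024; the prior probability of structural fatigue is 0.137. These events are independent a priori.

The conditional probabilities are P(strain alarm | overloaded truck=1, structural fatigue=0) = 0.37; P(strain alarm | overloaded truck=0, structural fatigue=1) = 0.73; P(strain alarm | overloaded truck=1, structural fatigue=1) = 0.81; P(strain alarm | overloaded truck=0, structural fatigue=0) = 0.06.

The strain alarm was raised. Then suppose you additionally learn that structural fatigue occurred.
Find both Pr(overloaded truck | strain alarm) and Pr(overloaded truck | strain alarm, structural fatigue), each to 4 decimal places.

Pr(overloaded truck | strain alarm) ≈ 0.0652; Pr(overloaded truck | strain alarm, structural fatigue) ≈ 0.0266

By total probability over the 4 (overloaded truck, structural fatigue) configurations:
  P(strain alarm) = 0.06×0.976×0.863 + 0.73×0.976×0.137 + 0.37×0.024×0.863 + 0.81×0.024×0.137
        = 0.050537 + 0.097610 + 0.007663 + 0.002663 = 0.158473
Configurations with overloaded truck contribute 0.010326, so
  P(overloaded truck | strain alarm) = 0.010326 / 0.158473 ≈ 0.0652

With the extra evidence:
Sum P(strain alarm|·) weighted by the priors over both values of overloaded truck:
  P(strain alarm | structural fatigue) = 0.73×0.976 + 0.81×0.024
        = 0.712480 + 0.019440 = 0.731920
The terms with overloaded truck present sum to 0.019440, so
  P(overloaded truck | strain alarm, structural fatigue) = 0.019440 / 0.731920 ≈ 0.0266
This is intercausal reasoning (explaining away): once structural fatigue accounts for the strain alarm, overloaded truck becomes less likely.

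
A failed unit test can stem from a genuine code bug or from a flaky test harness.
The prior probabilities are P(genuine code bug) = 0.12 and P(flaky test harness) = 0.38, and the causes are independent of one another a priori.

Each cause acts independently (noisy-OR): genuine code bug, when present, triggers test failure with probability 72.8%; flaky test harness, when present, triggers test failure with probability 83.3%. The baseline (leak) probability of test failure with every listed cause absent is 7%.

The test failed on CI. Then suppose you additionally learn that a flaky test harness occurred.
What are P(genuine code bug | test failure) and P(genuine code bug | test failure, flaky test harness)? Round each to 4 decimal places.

Under noisy-OR, P(test failure | causes) = 1 − (1−0.07)·∏(1−qᵢ) over the active causes.
Numerator (weight on configurations with genuine code bug): 0.055580 + 0.043674 = 0.099254
Denominator P(test failure): 0.07*0.88*0.62 + 0.84469*0.88*0.38 + 0.74704*0.12*0.62 + 0.957756*0.12*0.38 = 0.419910
Posterior = 0.099254 / 0.419910 ≈ 0.2364

Now also conditioning on flaky test harness=true:
For the numerator, keep only genuine code bug=true terms: 0.957756×0.12 = 0.114931
Denominator P(test failure | flaky test harness): 0.84469×0.88 + 0.957756×0.12 = 0.858258
Posterior = 0.114931 / 0.858258 ≈ 0.1339

P(genuine code bug | test failure) ≈ 0.2364; P(genuine code bug | test failure, flaky test harness) ≈ 0.1339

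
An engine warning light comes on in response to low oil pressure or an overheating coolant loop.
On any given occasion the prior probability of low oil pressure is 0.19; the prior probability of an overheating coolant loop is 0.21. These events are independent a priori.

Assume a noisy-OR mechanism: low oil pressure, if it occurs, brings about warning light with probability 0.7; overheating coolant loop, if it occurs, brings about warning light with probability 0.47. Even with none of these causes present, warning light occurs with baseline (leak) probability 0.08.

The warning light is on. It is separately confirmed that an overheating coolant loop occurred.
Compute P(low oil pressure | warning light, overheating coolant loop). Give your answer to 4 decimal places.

Under noisy-OR, P(warning light | causes) = 1 − (1−0.08)·∏(1−qᵢ) over the active causes.
Weight on low oil pressure=true, given the evidence: 0.85372*0.19 = 0.162207
Denominator P(warning light | overheating coolant loop): 0.5124*0.81 + 0.85372*0.19 = 0.577251
Posterior = 0.162207 / 0.577251 ≈ 0.2810

P(low oil pressure | warning light, overheating coolant loop) ≈ 0.2810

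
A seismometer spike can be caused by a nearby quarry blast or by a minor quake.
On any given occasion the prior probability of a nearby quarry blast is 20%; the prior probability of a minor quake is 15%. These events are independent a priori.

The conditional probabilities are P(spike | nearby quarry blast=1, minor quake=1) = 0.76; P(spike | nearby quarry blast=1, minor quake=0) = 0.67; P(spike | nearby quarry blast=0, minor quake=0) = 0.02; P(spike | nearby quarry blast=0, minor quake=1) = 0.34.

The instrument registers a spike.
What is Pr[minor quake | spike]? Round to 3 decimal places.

Enumerate the 4 (nearby quarry blast, minor quake) configurations and weight by the priors:
  P(spike) = 0.02*0.8*0.85 + 0.34*0.8*0.15 + 0.67*0.2*0.85 + 0.76*0.2*0.15
        = 0.013600 + 0.040800 + 0.113900 + 0.022800 = 0.191100
The terms with minor quake present sum to 0.063600, so
  P(minor quake | spike) = 0.063600 / 0.191100 ≈ 0.333

Pr[minor quake | spike] ≈ 0.333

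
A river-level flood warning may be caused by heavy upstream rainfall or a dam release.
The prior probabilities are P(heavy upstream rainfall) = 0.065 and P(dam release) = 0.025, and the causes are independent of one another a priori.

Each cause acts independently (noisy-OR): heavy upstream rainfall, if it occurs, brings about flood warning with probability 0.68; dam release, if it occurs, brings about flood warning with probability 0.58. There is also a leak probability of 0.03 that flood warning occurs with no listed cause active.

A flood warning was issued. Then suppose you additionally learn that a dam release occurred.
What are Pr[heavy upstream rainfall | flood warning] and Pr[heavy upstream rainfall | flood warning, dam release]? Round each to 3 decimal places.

Under noisy-OR, P(flood warning | causes) = 1 − (1−0.03)·∏(1−qᵢ) over the active causes.
Numerator (weight on configurations with heavy upstream rainfall): 0.043703 + 0.001413 = 0.045116
Normalizer over all consistent configurations: 0.03·0.935·0.975 + 0.5926·0.935·0.025 + 0.6896·0.065·0.975 + 0.869632·0.065·0.025 = 0.086317
P(heavy upstream rainfall | flood warning) = 0.045116/0.086317 ≈ 0.523

Now also conditioning on dam release=true:
P(flood warning | dam release) = 0.5926×0.935 + 0.869632×0.065 = 0.554081 + 0.056526 = 0.610607
The heavy upstream rainfall-present share is 0.869632×0.065 = 0.056526.
So P(heavy upstream rainfall | flood warning, dam release) = 0.056526/0.610607 ≈ 0.093.
The drop from 0.523 to 0.093 is the explaining-away (discounting) effect.

Pr[heavy upstream rainfall | flood warning] ≈ 0.523; Pr[heavy upstream rainfall | flood warning, dam release] ≈ 0.093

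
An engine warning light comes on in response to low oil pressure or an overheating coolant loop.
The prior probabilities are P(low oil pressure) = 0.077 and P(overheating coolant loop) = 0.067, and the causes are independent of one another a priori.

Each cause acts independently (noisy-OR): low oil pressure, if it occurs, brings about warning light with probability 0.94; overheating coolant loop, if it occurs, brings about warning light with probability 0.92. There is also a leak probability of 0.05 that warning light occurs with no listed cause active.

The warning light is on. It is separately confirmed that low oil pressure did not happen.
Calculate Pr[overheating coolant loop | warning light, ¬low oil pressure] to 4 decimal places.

Under noisy-OR, P(warning light | causes) = 1 − (1−0.05)·∏(1−qᵢ) over the active causes.
Enumerate both values of overheating coolant loop and weight by the priors:
  P(warning light | ¬low oil pressure) = 0.05*0.933 + 0.924*0.067
        = 0.046650 + 0.061908 = 0.108558
The terms with overheating coolant loop present sum to 0.061908, so
  P(overheating coolant loop | warning light, ¬low oil pressure) = 0.061908 / 0.108558 ≈ 0.5703

Pr[overheating coolant loop | warning light, ¬low oil pressure] ≈ 0.5703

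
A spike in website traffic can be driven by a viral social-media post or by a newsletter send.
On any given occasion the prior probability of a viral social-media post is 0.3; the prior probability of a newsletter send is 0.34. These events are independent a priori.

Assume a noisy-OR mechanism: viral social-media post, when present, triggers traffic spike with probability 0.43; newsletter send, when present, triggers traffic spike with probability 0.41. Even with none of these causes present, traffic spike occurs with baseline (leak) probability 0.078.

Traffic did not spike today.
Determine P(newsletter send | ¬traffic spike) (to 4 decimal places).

Under noisy-OR, P(traffic spike | causes) = 1 − (1−0.078)·∏(1−qᵢ) over the active causes.
By total probability over the 4 (viral social-media post, newsletter send) configurations:
  P(¬traffic spike) = 0.922·0.7·0.66 + 0.54398·0.7·0.34 + 0.52554·0.3·0.66 + 0.310069·0.3·0.34
        = 0.425964 + 0.129467 + 0.104057 + 0.031627 = 0.691115
Configurations with newsletter send contribute 0.161094, so
  P(newsletter send | ¬traffic spike) = 0.161094 / 0.691115 ≈ 0.2331

P(newsletter send | ¬traffic spike) ≈ 0.2331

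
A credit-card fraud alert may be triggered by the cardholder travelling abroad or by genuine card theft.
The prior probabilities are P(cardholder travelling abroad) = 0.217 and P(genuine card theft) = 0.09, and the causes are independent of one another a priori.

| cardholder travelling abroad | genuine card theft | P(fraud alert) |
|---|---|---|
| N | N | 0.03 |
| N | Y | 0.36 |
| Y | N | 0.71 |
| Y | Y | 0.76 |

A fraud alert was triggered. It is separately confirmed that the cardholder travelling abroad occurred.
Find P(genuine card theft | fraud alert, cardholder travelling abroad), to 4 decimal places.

Sum P(fraud alert|·) weighted by the priors over both values of genuine card theft:
  P(fraud alert | cardholder travelling abroad) = 0.71×0.91 + 0.76×0.09
        = 0.646100 + 0.068400 = 0.714500
Keeping only the genuine card theft-present terms gives 0.068400, so
  P(genuine card theft | fraud alert, cardholder travelling abroad) = 0.068400 / 0.714500 ≈ 0.0957

P(genuine card theft | fraud alert, cardholder travelling abroad) ≈ 0.0957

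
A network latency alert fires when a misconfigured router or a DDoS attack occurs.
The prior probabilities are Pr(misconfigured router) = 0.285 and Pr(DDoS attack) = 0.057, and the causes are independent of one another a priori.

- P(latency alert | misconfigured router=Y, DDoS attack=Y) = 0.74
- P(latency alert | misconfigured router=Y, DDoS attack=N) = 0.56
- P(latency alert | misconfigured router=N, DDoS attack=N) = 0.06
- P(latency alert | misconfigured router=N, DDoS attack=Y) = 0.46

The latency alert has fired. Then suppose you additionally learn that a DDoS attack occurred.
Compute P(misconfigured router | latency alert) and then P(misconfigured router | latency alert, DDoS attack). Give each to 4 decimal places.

For the numerator, keep only misconfigured router=true terms: 0.150503 + 0.012021 = 0.162524
Denominator P(latency alert): 0.06*0.715*0.943 + 0.46*0.715*0.057 + 0.56*0.285*0.943 + 0.74*0.285*0.057 = 0.221726
P(misconfigured router | latency alert) = 0.162524/0.221726 ≈ 0.7330

Now condition on the additional information:
For the numerator, keep only misconfigured router=true terms: 0.74·0.285 = 0.210900
Denominator P(latency alert | DDoS attack): 0.46·0.715 + 0.74·0.285 = 0.539800
P(misconfigured router | latency alert, DDoS attack) = 0.210900/0.539800 ≈ 0.3907
Conditioning on DDoS attack lowers the posterior on misconfigured router: the classic explaining-away effect in a common-effect structure.

P(misconfigured router | latency alert) ≈ 0.7330; P(misconfigured router | latency alert, DDoS attack) ≈ 0.3907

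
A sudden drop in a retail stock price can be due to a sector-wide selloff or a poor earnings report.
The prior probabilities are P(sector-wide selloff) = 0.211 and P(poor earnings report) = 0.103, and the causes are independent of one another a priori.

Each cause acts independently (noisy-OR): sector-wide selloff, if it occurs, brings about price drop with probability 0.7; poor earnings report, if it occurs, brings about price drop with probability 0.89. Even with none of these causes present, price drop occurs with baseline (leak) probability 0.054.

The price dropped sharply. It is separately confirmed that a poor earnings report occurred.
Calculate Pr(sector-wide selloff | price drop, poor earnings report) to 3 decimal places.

Pr(sector-wide selloff | price drop, poor earnings report) ≈ 0.224

Under noisy-OR, P(price drop | causes) = 1 − (1−0.054)·∏(1−qᵢ) over the active causes.
Sum P(price drop|·) weighted by the priors over both values of sector-wide selloff:
  P(price drop | poor earnings report) = 0.89594·0.789 + 0.968782·0.211
        = 0.706897 + 0.204413 = 0.911310
The terms with sector-wide selloff present sum to 0.204413, so
  P(sector-wide selloff | price drop, poor earnings report) = 0.204413 / 0.911310 ≈ 0.224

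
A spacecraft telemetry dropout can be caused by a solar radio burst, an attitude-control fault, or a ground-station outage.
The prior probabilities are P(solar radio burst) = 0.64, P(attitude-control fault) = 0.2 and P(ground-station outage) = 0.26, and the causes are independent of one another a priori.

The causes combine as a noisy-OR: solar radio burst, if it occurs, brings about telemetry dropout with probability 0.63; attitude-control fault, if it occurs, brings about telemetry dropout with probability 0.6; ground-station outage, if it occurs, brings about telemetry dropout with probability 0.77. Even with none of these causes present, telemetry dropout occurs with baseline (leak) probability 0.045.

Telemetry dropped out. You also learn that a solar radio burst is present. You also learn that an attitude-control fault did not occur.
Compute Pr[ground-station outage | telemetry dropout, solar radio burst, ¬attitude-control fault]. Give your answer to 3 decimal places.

Pr[ground-station outage | telemetry dropout, solar radio burst, ¬attitude-control fault] ≈ 0.333

Under noisy-OR, P(telemetry dropout | causes) = 1 − (1−0.045)·∏(1−qᵢ) over the active causes.
P(telemetry dropout | solar radio burst, ¬attitude-control fault) = 0.64665×0.74 + 0.918729×0.26 = 0.478521 + 0.238870 = 0.717391
Of this, 0.238870 comes from 0.918729×0.26 (the ground-station outage=true cases).
So P(ground-station outage | telemetry dropout, solar radio burst, ¬attitude-control fault) = 0.238870/0.717391 ≈ 0.333.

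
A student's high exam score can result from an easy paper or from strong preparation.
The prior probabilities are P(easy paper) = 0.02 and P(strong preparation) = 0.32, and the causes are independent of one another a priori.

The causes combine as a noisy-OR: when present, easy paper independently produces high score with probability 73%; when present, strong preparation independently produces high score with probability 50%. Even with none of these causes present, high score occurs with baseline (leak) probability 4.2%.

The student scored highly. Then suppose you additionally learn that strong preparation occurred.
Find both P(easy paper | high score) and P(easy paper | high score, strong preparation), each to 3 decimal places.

P(easy paper | high score) ≈ 0.076; P(easy paper | high score, strong preparation) ≈ 0.033

Under noisy-OR, P(high score | causes) = 1 − (1−0.042)·∏(1−qᵢ) over the active causes.
Numerator (weight on configurations with easy paper): 0.010082 + 0.005572 = 0.015654
Denominator P(high score): 0.042×0.98×0.68 + 0.521×0.98×0.32 + 0.74134×0.02×0.68 + 0.87067×0.02×0.32 = 0.207029
Posterior = 0.015654 / 0.207029 ≈ 0.076

With the extra evidence:
By total probability over both values of easy paper:
  P(high score | strong preparation) = 0.521*0.98 + 0.87067*0.02
        = 0.510580 + 0.017413 = 0.527993
The terms with easy paper present sum to 0.017413, so
  P(easy paper | high score, strong preparation) = 0.017413 / 0.527993 ≈ 0.033
Conditioning on strong preparation lowers the posterior on easy paper: the classic explaining-away effect in a common-effect structure.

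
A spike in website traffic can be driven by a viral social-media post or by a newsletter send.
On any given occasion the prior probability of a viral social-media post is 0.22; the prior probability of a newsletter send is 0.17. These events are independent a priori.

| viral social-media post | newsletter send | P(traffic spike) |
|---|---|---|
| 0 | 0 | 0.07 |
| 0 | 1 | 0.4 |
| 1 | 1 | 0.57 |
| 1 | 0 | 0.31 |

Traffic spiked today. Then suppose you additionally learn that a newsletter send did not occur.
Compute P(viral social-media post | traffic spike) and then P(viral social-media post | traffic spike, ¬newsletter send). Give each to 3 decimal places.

Sum P(traffic spike|·) weighted by the priors over the 4 (viral social-media post, newsletter send) configurations:
  P(traffic spike) = 0.07·0.78·0.83 + 0.4·0.78·0.17 + 0.31·0.22·0.83 + 0.57·0.22·0.17
        = 0.045318 + 0.053040 + 0.056606 + 0.021318 = 0.176282
The terms with viral social-media post present sum to 0.077924, so
  P(viral social-media post | traffic spike) = 0.077924 / 0.176282 ≈ 0.442

Now also conditioning on newsletter send≠true:
Numerator (weight on configurations with viral social-media post): 0.31×0.22 = 0.068200
Denominator P(traffic spike | ¬newsletter send): 0.07×0.78 + 0.31×0.22 = 0.122800
P(viral social-media post | traffic spike, ¬newsletter send) = 0.068200/0.122800 ≈ 0.555
Ruling out newsletter send raises the posterior on viral social-media post — the flip side of explaining away.

P(viral social-media post | traffic spike) ≈ 0.442; P(viral social-media post | traffic spike, ¬newsletter send) ≈ 0.555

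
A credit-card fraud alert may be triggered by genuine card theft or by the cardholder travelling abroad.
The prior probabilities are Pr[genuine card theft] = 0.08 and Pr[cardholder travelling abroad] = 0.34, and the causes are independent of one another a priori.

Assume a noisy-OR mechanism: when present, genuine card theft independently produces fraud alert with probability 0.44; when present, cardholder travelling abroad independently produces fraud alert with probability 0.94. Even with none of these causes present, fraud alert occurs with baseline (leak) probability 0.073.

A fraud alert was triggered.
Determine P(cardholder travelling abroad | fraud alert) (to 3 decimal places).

Under noisy-OR, P(fraud alert | causes) = 1 − (1−0.073)·∏(1−qᵢ) over the active causes.
Numerator (weight on configurations with cardholder travelling abroad): 0.295402 + 0.026353 = 0.321755
The normalizing constant is 0.073*0.92*0.66 + 0.94438*0.92*0.34 + 0.48088*0.08*0.66 + 0.968853*0.08*0.34 = 0.391471
Posterior = 0.321755 / 0.391471 ≈ 0.822

P(cardholder travelling abroad | fraud alert) ≈ 0.822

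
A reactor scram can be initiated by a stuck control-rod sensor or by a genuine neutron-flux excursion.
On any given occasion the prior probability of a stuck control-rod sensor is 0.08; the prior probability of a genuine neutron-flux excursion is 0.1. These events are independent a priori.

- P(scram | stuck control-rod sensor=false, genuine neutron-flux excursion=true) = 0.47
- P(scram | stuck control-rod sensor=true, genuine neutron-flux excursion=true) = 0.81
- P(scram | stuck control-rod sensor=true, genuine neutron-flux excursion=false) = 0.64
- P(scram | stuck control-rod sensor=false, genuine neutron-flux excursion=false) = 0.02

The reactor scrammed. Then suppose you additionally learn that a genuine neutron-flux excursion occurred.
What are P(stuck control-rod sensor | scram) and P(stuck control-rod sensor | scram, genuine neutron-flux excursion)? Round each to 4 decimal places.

P(stuck control-rod sensor | scram) ≈ 0.4678; P(stuck control-rod sensor | scram, genuine neutron-flux excursion) ≈ 0.1303

Weight on stuck control-rod sensor=true, given the evidence: 0.046080 + 0.006480 = 0.052560
Normalizer over all consistent configurations: 0.02×0.92×0.9 + 0.47×0.92×0.1 + 0.64×0.08×0.9 + 0.81×0.08×0.1 = 0.112360
Posterior = 0.052560 / 0.112360 ≈ 0.4678

With the extra evidence:
Enumerate both values of stuck control-rod sensor and weight by the priors:
  P(scram | genuine neutron-flux excursion) = 0.47*0.92 + 0.81*0.08
        = 0.432400 + 0.064800 = 0.497200
The terms with stuck control-rod sensor present sum to 0.064800, so
  P(stuck control-rod sensor | scram, genuine neutron-flux excursion) = 0.064800 / 0.497200 ≈ 0.1303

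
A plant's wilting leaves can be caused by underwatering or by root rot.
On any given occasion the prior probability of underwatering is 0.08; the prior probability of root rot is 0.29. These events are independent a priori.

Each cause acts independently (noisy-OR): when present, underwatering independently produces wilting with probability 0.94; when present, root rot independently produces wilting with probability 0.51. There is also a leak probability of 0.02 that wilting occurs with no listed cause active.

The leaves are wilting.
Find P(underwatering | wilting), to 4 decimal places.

Under noisy-OR, P(wilting | causes) = 1 − (1−0.02)·∏(1−qᵢ) over the active causes.
P(wilting) = 0.02*0.92*0.71 + 0.5198*0.92*0.29 + 0.9412*0.08*0.71 + 0.971188*0.08*0.29 = 0.013064 + 0.138683 + 0.053460 + 0.022532 = 0.227739
The underwatering-present share is 0.053460 + 0.022532 = 0.075992.
Hence the posterior is 0.075992/0.227739 ≈ 0.3337.

P(underwatering | wilting) ≈ 0.3337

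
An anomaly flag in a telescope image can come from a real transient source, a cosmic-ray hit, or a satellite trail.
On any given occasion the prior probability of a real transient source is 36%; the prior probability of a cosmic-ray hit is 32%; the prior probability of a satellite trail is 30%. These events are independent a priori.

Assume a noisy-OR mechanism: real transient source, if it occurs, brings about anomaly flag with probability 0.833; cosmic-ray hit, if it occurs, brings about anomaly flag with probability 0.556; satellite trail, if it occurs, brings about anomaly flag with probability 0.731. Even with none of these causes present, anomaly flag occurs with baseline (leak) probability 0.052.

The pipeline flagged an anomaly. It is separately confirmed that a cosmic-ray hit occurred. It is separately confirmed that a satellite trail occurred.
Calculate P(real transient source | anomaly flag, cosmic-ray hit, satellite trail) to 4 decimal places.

Under noisy-OR, P(anomaly flag | causes) = 1 − (1−0.052)·∏(1−qᵢ) over the active causes.
P(anomaly flag | cosmic-ray hit, satellite trail) = 0.886775×0.64 + 0.981091×0.36 = 0.567536 + 0.353193 = 0.920729
Of this, 0.353193 comes from 0.981091×0.36 (the real transient source=true cases).
Hence the posterior is 0.353193/0.920729 ≈ 0.3836.

P(real transient source | anomaly flag, cosmic-ray hit, satellite trail) ≈ 0.3836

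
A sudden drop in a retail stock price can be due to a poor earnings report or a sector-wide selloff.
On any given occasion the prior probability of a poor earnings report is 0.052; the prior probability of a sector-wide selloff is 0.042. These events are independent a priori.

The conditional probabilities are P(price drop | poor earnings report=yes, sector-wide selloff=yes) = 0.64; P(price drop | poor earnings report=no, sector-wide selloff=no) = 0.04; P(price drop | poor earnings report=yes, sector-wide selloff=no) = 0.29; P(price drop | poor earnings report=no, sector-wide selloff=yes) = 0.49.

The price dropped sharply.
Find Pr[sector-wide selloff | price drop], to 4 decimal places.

By total probability over the 4 (poor earnings report, sector-wide selloff) configurations:
  P(price drop) = 0.04·0.948·0.958 + 0.49·0.948·0.042 + 0.29·0.052·0.958 + 0.64·0.052·0.042
        = 0.036327 + 0.019510 + 0.014447 + 0.001398 = 0.071682
Configurations with sector-wide selloff contribute 0.020908, so
  P(sector-wide selloff | price drop) = 0.020908 / 0.071682 ≈ 0.2917

Pr[sector-wide selloff | price drop] ≈ 0.2917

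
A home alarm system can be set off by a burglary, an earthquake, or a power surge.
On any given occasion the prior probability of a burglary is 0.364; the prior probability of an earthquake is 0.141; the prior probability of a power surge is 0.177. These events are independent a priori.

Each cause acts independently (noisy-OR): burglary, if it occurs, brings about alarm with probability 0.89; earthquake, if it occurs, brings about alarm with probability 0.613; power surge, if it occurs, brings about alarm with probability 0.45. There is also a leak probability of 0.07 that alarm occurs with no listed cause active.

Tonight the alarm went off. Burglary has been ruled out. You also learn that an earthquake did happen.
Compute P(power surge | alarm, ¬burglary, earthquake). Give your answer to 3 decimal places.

P(power surge | alarm, ¬burglary, earthquake) ≈ 0.212

Under noisy-OR, P(alarm | causes) = 1 − (1−0.07)·∏(1−qᵢ) over the active causes.
By total probability over both values of power surge:
  P(alarm | ¬burglary, earthquake) = 0.64009*0.823 + 0.802049*0.177
        = 0.526794 + 0.141963 = 0.668757
Keeping only the power surge-present terms gives 0.141963, so
  P(power surge | alarm, ¬burglary, earthquake) = 0.141963 / 0.668757 ≈ 0.212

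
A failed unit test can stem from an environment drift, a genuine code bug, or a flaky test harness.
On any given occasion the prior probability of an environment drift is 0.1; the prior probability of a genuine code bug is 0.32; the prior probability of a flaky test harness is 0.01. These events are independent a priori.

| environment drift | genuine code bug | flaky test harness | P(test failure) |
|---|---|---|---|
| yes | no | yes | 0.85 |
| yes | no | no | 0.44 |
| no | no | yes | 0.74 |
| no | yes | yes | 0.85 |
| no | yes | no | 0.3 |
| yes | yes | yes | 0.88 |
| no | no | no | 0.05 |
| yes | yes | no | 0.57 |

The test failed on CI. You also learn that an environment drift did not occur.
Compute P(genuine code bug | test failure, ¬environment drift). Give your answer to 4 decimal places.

P(genuine code bug | test failure, ¬environment drift) ≈ 0.7164

P(test failure | ¬environment drift) = 0.05×0.68×0.99 + 0.74×0.68×0.01 + 0.3×0.32×0.99 + 0.85×0.32×0.01 = 0.033660 + 0.005032 + 0.095040 + 0.002720 = 0.136452
Restricting to configurations with genuine code bug present: 0.095040 + 0.002720 = 0.097760.
P(genuine code bug | test failure, ¬environment drift) = 0.097760 / 0.136452 ≈ 0.7164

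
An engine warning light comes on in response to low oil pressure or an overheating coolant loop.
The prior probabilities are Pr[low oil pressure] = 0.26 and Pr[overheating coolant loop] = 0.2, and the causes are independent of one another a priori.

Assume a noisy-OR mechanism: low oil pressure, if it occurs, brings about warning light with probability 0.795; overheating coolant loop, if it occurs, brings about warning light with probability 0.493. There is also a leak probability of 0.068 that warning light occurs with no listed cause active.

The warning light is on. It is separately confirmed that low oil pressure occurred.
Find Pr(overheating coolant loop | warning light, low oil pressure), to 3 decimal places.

Under noisy-OR, P(warning light | causes) = 1 − (1−0.068)·∏(1−qᵢ) over the active causes.
P(warning light | low oil pressure) = 0.80894·0.8 + 0.903133·0.2 = 0.647152 + 0.180627 = 0.827779
The overheating coolant loop-present share is 0.903133·0.2 = 0.180627.
P(overheating coolant loop | warning light, low oil pressure) = 0.180627 / 0.827779 ≈ 0.218

Pr(overheating coolant loop | warning light, low oil pressure) ≈ 0.218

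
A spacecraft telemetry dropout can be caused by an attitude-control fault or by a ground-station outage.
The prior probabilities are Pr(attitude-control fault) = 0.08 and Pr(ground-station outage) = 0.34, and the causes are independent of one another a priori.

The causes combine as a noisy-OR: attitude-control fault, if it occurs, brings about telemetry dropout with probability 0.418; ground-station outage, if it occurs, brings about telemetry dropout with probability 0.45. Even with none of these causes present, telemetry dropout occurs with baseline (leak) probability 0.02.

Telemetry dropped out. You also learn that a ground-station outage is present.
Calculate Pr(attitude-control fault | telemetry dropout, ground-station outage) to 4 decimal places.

Under noisy-OR, P(telemetry dropout | causes) = 1 − (1−0.02)·∏(1−qᵢ) over the active causes.
P(telemetry dropout | ground-station outage) = 0.461·0.92 + 0.686302·0.08 = 0.424120 + 0.054904 = 0.479024
Restricting to configurations with attitude-control fault present: 0.686302·0.08 = 0.054904.
Hence the posterior is 0.054904/0.479024 ≈ 0.1146.

Pr(attitude-control fault | telemetry dropout, ground-station outage) ≈ 0.1146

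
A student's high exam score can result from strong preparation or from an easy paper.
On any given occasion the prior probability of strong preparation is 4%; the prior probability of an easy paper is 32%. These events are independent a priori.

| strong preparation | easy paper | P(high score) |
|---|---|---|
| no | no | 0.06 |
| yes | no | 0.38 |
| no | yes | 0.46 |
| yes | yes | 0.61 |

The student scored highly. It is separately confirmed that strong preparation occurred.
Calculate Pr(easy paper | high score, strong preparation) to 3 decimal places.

By total probability over both values of easy paper:
  P(high score | strong preparation) = 0.38×0.68 + 0.61×0.32
        = 0.258400 + 0.195200 = 0.453600
Keeping only the easy paper-present terms gives 0.195200, so
  P(easy paper | high score, strong preparation) = 0.195200 / 0.453600 ≈ 0.430

Pr(easy paper | high score, strong preparation) ≈ 0.430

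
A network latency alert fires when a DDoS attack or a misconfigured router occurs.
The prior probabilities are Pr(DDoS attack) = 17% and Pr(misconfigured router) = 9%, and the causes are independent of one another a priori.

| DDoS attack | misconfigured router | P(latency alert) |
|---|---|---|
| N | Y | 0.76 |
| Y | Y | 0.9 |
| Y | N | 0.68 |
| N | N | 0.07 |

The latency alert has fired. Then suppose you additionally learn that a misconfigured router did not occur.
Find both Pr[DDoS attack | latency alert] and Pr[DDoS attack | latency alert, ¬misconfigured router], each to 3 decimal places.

Pr[DDoS attack | latency alert] ≈ 0.520; Pr[DDoS attack | latency alert, ¬misconfigured router] ≈ 0.666

Sum P(latency alert|·) weighted by the priors over the 4 (DDoS attack, misconfigured router) configurations:
  P(latency alert) = 0.07·0.83·0.91 + 0.76·0.83·0.09 + 0.68·0.17·0.91 + 0.9·0.17·0.09
        = 0.052871 + 0.056772 + 0.105196 + 0.013770 = 0.228609
Configurations with DDoS attack contribute 0.118966, so
  P(DDoS attack | latency alert) = 0.118966 / 0.228609 ≈ 0.520

Now also conditioning on misconfigured router≠true:
By total probability over both values of DDoS attack:
  P(latency alert | ¬misconfigured router) = 0.07×0.83 + 0.68×0.17
        = 0.058100 + 0.115600 = 0.173700
The terms with DDoS attack present sum to 0.115600, so
  P(DDoS attack | latency alert, ¬misconfigured router) = 0.115600 / 0.173700 ≈ 0.666
Ruling out misconfigured router raises the posterior on DDoS attack — the flip side of explaining away.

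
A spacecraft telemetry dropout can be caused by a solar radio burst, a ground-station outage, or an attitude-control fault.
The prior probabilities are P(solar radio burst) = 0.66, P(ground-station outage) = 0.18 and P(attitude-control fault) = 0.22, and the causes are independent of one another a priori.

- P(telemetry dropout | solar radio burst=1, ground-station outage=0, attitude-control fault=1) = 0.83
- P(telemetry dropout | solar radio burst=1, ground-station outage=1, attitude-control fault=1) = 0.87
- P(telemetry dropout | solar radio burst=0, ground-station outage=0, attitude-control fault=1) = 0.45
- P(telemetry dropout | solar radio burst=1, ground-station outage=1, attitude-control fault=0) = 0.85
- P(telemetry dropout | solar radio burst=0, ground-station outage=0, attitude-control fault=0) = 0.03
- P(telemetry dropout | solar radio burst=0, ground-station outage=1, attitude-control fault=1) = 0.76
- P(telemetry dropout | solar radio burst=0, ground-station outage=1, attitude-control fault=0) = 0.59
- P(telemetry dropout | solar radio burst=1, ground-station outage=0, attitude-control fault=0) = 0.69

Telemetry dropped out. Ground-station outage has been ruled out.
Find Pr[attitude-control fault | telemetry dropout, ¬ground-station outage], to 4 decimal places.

Pr[attitude-control fault | telemetry dropout, ¬ground-station outage] ≈ 0.2980

For the numerator, keep only attitude-control fault=true terms: 0.033660 + 0.120516 = 0.154176
Normalizer over all consistent configurations: 0.03*0.34*0.78 + 0.45*0.34*0.22 + 0.69*0.66*0.78 + 0.83*0.66*0.22 = 0.517344
P(attitude-control fault | telemetry dropout, ¬ground-station outage) = 0.154176/0.517344 ≈ 0.2980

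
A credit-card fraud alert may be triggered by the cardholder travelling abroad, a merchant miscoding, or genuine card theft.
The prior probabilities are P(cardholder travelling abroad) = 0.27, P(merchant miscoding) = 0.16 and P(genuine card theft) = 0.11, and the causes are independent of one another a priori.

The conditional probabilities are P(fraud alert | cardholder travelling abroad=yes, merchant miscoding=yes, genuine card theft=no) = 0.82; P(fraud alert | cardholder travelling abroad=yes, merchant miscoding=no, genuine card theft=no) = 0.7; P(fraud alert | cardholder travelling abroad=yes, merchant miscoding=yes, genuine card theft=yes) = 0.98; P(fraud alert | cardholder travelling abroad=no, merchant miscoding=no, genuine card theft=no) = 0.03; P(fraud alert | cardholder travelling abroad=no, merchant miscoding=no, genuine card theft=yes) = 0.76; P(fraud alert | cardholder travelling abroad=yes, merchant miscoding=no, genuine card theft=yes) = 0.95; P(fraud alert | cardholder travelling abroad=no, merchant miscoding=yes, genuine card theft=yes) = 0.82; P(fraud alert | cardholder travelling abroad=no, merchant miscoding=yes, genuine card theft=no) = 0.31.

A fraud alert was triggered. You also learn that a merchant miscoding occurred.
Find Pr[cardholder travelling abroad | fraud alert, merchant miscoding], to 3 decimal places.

For the numerator, keep only cardholder travelling abroad=true terms: 0.197046 + 0.029106 = 0.226152
The normalizing constant is 0.31*0.73*0.89 + 0.82*0.73*0.11 + 0.82*0.27*0.89 + 0.98*0.27*0.11 = 0.493405
Posterior = 0.226152 / 0.493405 ≈ 0.458

Pr[cardholder travelling abroad | fraud alert, merchant miscoding] ≈ 0.458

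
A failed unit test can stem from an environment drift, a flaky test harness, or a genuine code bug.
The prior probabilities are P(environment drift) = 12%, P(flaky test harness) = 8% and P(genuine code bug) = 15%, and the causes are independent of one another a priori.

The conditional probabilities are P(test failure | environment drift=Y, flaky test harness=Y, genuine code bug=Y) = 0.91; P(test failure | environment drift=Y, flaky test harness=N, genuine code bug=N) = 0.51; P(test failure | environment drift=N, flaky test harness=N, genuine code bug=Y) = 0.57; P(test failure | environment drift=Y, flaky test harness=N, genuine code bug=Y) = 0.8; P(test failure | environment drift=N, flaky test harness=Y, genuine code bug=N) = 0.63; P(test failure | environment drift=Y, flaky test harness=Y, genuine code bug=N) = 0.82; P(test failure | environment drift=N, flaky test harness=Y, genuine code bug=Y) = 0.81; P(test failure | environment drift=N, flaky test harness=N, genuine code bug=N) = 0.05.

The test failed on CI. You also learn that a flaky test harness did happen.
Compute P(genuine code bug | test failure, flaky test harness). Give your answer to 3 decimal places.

P(genuine code bug | test failure, flaky test harness) ≈ 0.182

P(test failure | flaky test harness) = 0.63×0.88×0.85 + 0.81×0.88×0.15 + 0.82×0.12×0.85 + 0.91×0.12×0.15 = 0.471240 + 0.106920 + 0.083640 + 0.016380 = 0.678180
Restricting to configurations with genuine code bug present: 0.106920 + 0.016380 = 0.123300.
So P(genuine code bug | test failure, flaky test harness) = 0.123300/0.678180 ≈ 0.182.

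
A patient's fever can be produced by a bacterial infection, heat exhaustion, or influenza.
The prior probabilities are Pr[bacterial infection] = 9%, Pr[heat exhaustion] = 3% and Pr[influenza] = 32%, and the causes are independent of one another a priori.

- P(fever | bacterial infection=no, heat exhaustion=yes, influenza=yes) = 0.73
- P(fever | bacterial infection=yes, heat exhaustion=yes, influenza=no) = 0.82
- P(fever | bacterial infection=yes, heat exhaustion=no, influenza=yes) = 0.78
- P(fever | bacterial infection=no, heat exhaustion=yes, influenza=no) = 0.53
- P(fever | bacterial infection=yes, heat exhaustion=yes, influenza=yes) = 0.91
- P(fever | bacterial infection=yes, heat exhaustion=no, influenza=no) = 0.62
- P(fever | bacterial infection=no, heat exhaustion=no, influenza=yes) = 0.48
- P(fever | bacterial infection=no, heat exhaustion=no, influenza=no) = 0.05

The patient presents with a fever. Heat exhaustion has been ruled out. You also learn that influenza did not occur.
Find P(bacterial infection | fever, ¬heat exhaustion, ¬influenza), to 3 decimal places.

Sum P(fever|·) weighted by the priors over both values of bacterial infection:
  P(fever | ¬heat exhaustion, ¬influenza) = 0.05·0.91 + 0.62·0.09
        = 0.045500 + 0.055800 = 0.101300
Keeping only the bacterial infection-present terms gives 0.055800, so
  P(bacterial infection | fever, ¬heat exhaustion, ¬influenza) = 0.055800 / 0.101300 ≈ 0.551

P(bacterial infection | fever, ¬heat exhaustion, ¬influenza) ≈ 0.551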